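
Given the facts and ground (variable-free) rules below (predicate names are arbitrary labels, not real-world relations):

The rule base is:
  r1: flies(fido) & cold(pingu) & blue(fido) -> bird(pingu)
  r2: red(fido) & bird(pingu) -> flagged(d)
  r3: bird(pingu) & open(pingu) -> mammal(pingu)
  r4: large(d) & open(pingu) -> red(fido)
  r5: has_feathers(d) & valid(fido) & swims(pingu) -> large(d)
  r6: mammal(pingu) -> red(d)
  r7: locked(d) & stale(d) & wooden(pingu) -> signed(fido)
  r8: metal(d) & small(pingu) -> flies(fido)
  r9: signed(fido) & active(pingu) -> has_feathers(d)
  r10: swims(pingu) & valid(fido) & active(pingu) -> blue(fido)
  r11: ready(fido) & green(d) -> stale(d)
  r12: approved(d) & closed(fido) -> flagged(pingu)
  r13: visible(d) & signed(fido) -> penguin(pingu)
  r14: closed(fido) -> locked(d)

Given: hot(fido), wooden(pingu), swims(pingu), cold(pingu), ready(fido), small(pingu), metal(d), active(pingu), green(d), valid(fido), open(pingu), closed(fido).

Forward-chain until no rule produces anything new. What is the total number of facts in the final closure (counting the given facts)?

24

Round 1: r8 [metal(d) & small(pingu) -> flies(fido)]; r10 [swims(pingu) & valid(fido) & active(pingu) -> blue(fido)]; r11 [ready(fido) & green(d) -> stale(d)]; r14 [closed(fido) -> locked(d)]. New: flies(fido), blue(fido), stale(d), locked(d).
Round 2: r1 [flies(fido) & cold(pingu) & blue(fido) -> bird(pingu)]; r7 [locked(d) & stale(d) & wooden(pingu) -> signed(fido)]. New: bird(pingu), signed(fido).
Round 3: r3 [bird(pingu) & open(pingu) -> mammal(pingu)]; r9 [signed(fido) & active(pingu) -> has_feathers(d)]. New: mammal(pingu), has_feathers(d).
Round 4: r5 [has_feathers(d) & valid(fido) & swims(pingu) -> large(d)]; r6 [mammal(pingu) -> red(d)]. New: large(d), red(d).
Round 5: r4 [large(d) & open(pingu) -> red(fido)]. New: red(fido).
Round 6: r2 [red(fido) & bird(pingu) -> flagged(d)]. New: flagged(d).
Closure: {active(pingu), bird(pingu), blue(fido), closed(fido), cold(pingu), flagged(d), flies(fido), green(d), has_feathers(d), hot(fido), large(d), locked(d), mammal(pingu), metal(d), open(pingu), ready(fido), red(d), red(fido), signed(fido), small(pingu), stale(d), swims(pingu), valid(fido), wooden(pingu)} — 24 facts.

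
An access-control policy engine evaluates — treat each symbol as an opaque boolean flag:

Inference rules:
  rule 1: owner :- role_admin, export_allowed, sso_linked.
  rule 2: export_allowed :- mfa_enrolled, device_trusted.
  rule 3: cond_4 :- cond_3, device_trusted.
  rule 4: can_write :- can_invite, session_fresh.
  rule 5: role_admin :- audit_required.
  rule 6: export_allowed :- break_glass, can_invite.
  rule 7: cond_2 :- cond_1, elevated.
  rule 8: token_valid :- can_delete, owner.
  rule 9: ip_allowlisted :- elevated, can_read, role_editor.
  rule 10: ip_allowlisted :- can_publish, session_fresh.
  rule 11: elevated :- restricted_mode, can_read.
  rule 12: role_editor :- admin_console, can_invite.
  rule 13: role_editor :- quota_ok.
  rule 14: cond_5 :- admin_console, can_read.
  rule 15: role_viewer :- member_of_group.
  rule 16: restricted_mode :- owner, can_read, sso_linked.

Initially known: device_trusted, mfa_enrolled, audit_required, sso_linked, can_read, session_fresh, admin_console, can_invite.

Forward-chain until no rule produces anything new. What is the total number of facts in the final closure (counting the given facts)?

17

Round 1 — rule 2, rule 4, rule 5, rule 12, rule 14, derive export_allowed, can_write, role_admin, role_editor, cond_5.
Round 2 — rule 1, derive owner.
Round 3 — rule 16, derive restricted_mode.
Round 4 — rule 11, derive elevated.
Round 5 — rule 9, derive ip_allowlisted.
Closure: {admin_console, audit_required, can_invite, can_read, can_write, cond_5, device_trusted, elevated, export_allowed, ip_allowlisted, mfa_enrolled, owner, restricted_mode, role_admin, role_editor, session_fresh, sso_linked} — 17 facts.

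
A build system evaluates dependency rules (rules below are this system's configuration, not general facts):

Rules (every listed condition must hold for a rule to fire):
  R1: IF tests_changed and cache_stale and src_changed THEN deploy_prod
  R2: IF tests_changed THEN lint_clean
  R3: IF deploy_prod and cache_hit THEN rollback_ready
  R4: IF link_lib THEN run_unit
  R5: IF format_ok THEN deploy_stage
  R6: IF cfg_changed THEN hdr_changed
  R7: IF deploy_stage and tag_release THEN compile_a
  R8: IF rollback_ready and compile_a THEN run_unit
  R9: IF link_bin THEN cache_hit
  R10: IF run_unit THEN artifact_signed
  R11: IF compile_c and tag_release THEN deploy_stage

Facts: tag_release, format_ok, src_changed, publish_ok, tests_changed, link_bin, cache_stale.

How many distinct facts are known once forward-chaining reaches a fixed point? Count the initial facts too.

15

Round 1: R1 [IF tests_changed and cache_stale and src_changed THEN deploy_prod]; R2 [IF tests_changed THEN lint_clean]; R5 [IF format_ok THEN deploy_stage]; R9 [IF link_bin THEN cache_hit]. New: deploy_prod, lint_clean, deploy_stage, cache_hit.
Round 2: R3 [IF deploy_prod and cache_hit THEN rollback_ready]; R7 [IF deploy_stage and tag_release THEN compile_a]. New: rollback_ready, compile_a.
Round 3: R8 [IF rollback_ready and compile_a THEN run_unit]. New: run_unit.
Round 4: R10 [IF run_unit THEN artifact_signed]. New: artifact_signed.
Closure: {artifact_signed, cache_hit, cache_stale, compile_a, deploy_prod, deploy_stage, format_ok, link_bin, lint_clean, publish_ok, rollback_ready, run_unit, src_changed, tag_release, tests_changed} — 15 facts.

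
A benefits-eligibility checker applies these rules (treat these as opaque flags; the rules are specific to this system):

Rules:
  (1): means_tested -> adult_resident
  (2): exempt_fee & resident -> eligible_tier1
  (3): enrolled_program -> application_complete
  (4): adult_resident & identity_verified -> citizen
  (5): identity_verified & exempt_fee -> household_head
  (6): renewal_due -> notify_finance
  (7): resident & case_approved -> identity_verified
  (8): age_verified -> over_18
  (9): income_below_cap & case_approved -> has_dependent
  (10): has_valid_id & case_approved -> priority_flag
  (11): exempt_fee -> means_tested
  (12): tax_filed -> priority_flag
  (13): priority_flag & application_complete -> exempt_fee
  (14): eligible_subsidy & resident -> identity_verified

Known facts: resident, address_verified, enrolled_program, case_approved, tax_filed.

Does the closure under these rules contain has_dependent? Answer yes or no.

[1] (3) [enrolled_program -> application_complete]; (7) [resident & case_approved -> identity_verified]; (12) [tax_filed -> priority_flag]. ⇒ new: application_complete, identity_verified, priority_flag.
[2] (13) [priority_flag & application_complete -> exempt_fee]. ⇒ new: exempt_fee.
[3] (2) [exempt_fee & resident -> eligible_tier1]; (5) [identity_verified & exempt_fee -> household_head]; (11) [exempt_fee -> means_tested]. ⇒ new: eligible_tier1, household_head, means_tested.
[4] (1) [means_tested -> adult_resident]. ⇒ new: adult_resident.
[5] (4) [adult_resident & identity_verified -> citizen]. ⇒ new: citizen.
Fixed point reached. has_dependent is concluded only by (9); (9) needs income_below_cap (never derived).

no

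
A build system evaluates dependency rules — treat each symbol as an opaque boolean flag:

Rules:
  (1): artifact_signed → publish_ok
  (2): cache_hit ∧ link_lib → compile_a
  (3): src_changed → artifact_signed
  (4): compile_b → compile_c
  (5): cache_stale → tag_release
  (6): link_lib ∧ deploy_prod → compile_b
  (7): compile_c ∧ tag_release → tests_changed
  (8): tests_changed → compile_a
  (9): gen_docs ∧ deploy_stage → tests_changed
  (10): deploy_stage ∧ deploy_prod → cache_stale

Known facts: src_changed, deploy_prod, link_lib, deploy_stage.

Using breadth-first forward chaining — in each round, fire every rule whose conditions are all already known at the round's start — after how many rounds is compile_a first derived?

Round 1: (3) [src_changed → artifact_signed]; (6) [link_lib ∧ deploy_prod → compile_b]; (10) [deploy_stage ∧ deploy_prod → cache_stale]. Adds artifact_signed, compile_b, cache_stale.
Round 2: (1) [artifact_signed → publish_ok]; (4) [compile_b → compile_c]; (5) [cache_stale → tag_release]. Adds publish_ok, compile_c, tag_release.
Round 3: (7) [compile_c ∧ tag_release → tests_changed]. Adds tests_changed.
Round 4: (8) [tests_changed → compile_a]. Adds compile_a.
compile_a first appears in round 4.

4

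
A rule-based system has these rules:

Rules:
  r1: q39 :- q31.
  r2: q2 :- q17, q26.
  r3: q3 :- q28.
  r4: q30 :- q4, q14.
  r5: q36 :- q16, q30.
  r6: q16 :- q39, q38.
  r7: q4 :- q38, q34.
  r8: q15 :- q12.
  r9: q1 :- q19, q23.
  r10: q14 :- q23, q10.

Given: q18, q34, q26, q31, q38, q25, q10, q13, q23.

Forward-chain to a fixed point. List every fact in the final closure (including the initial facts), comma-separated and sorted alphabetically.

Round 1 fires r1, r7, r10, giving q39, q4, q14.
Round 2 fires r4, r6, giving q30, q16.
Round 3 fires r5, giving q36.

q10, q13, q14, q16, q18, q23, q25, q26, q30, q31, q34, q36, q38, q39, q4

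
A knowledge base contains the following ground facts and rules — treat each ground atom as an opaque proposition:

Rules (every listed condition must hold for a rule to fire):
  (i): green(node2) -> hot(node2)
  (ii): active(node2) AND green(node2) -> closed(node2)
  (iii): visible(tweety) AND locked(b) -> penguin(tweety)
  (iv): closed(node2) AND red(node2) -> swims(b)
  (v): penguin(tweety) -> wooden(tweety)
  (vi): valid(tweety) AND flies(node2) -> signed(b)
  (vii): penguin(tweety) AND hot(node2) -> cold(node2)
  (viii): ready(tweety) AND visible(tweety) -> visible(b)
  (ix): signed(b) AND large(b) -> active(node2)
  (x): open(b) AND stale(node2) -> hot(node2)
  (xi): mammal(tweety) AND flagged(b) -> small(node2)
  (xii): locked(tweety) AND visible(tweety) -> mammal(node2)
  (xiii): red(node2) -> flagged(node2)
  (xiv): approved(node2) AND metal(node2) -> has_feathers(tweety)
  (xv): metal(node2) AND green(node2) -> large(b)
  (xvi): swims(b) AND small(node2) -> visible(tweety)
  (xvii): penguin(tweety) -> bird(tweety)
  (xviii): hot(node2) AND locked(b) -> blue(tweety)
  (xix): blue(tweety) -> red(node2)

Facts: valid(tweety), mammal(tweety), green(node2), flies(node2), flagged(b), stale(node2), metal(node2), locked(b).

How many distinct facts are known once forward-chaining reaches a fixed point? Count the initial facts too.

Round 1: (i) [green(node2) -> hot(node2)]; (vi) [valid(tweety) AND flies(node2) -> signed(b)]; (xi) [mammal(tweety) AND flagged(b) -> small(node2)]; (xv) [metal(node2) AND green(node2) -> large(b)]. Adds hot(node2), signed(b), small(node2), large(b).
Round 2: (ix) [signed(b) AND large(b) -> active(node2)]; (xviii) [hot(node2) AND locked(b) -> blue(tweety)]. Adds active(node2), blue(tweety).
Round 3: (ii) [active(node2) AND green(node2) -> closed(node2)]; (xix) [blue(tweety) -> red(node2)]. Adds closed(node2), red(node2).
Round 4: (iv) [closed(node2) AND red(node2) -> swims(b)]; (xiii) [red(node2) -> flagged(node2)]. Adds swims(b), flagged(node2).
Round 5: (xvi) [swims(b) AND small(node2) -> visible(tweety)]. Adds visible(tweety).
Round 6: (iii) [visible(tweety) AND locked(b) -> penguin(tweety)]. Adds penguin(tweety).
Round 7: (v) [penguin(tweety) -> wooden(tweety)]; (vii) [penguin(tweety) AND hot(node2) -> cold(node2)]; (xvii) [penguin(tweety) -> bird(tweety)]. Adds wooden(tweety), cold(node2), bird(tweety).
Closure: {active(node2), bird(tweety), blue(tweety), closed(node2), cold(node2), flagged(b), flagged(node2), flies(node2), green(node2), hot(node2), large(b), locked(b), mammal(tweety), metal(node2), penguin(tweety), red(node2), signed(b), small(node2), stale(node2), swims(b), valid(tweety), visible(tweety), wooden(tweety)} — 23 facts.

23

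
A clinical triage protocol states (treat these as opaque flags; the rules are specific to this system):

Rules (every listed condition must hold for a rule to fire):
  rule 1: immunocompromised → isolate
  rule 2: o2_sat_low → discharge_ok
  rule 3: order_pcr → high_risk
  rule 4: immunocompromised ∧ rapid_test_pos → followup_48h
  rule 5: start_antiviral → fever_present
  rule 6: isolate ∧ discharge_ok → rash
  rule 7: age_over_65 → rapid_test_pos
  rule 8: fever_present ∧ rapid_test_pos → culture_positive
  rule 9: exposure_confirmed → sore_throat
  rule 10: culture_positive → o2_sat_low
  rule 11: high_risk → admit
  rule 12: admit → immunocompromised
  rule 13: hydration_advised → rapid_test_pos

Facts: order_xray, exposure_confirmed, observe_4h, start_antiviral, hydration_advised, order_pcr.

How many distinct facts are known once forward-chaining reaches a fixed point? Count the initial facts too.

18

Round 1 fires rule 3, rule 5, rule 9, rule 13, giving high_risk, fever_present, sore_throat, rapid_test_pos.
Round 2 fires rule 8, rule 11, giving culture_positive, admit.
Round 3 fires rule 10, rule 12, giving o2_sat_low, immunocompromised.
Round 4 fires rule 1, rule 2, rule 4, giving isolate, discharge_ok, followup_48h.
Round 5 fires rule 6, giving rash.
Closure: {admit, culture_positive, discharge_ok, exposure_confirmed, fever_present, followup_48h, high_risk, hydration_advised, immunocompromised, isolate, o2_sat_low, observe_4h, order_pcr, order_xray, rapid_test_pos, rash, sore_throat, start_antiviral} — 18 facts.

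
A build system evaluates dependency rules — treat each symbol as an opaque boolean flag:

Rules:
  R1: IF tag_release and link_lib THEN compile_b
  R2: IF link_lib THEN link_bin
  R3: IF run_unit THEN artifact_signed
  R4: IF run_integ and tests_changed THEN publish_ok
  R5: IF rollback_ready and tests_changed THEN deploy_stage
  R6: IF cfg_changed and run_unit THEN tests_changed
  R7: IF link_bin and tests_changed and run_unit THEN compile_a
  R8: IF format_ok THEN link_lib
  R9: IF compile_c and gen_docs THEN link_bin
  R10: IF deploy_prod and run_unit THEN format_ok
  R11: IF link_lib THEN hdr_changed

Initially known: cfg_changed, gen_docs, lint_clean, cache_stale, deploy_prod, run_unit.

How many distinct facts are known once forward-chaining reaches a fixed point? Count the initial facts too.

13

Round 1 fires R3, R6, R10, giving artifact_signed, tests_changed, format_ok.
Round 2 fires R8, giving link_lib.
Round 3 fires R2, R11, giving link_bin, hdr_changed.
Round 4 fires R7, giving compile_a.
Closure: {artifact_signed, cache_stale, cfg_changed, compile_a, deploy_prod, format_ok, gen_docs, hdr_changed, link_bin, link_lib, lint_clean, run_unit, tests_changed} — 13 facts.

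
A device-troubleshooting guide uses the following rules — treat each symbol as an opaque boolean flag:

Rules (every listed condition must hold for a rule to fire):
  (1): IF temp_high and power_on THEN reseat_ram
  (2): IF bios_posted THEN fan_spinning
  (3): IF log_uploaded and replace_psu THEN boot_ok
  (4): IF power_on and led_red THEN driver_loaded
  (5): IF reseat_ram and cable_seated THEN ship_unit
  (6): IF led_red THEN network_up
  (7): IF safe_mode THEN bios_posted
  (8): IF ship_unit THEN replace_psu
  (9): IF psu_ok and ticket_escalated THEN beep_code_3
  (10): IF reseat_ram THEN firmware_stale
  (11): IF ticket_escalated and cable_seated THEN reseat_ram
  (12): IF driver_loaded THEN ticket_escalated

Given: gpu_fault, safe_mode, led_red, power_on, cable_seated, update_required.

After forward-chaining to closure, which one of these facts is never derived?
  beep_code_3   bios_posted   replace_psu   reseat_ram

beep_code_3

Round 1 — (4), (6), (7), derive driver_loaded, network_up, bios_posted.
Round 2 — (2), (12), derive fan_spinning, ticket_escalated.
Round 3 — (11), derive reseat_ram.
Round 4 — (5), (10), derive ship_unit, firmware_stale.
Round 5 — (8), derive replace_psu.
Derived: reseat_ram (round 3), replace_psu (round 5), bios_posted (round 1). beep_code_3 never appears in any round.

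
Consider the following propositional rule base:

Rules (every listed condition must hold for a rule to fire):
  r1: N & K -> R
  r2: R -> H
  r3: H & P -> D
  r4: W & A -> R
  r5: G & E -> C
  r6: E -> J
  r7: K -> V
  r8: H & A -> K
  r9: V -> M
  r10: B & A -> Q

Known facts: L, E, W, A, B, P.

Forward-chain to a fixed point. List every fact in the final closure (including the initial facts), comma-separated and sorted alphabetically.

[1] r4 [W & A -> R]; r6 [E -> J]; r10 [B & A -> Q]. ⇒ new: R, J, Q.
[2] r2 [R -> H]. ⇒ new: H.
[3] r3 [H & P -> D]; r8 [H & A -> K]. ⇒ new: D, K.
[4] r7 [K -> V]. ⇒ new: V.
[5] r9 [V -> M]. ⇒ new: M.

A, B, D, E, H, J, K, L, M, P, Q, R, V, W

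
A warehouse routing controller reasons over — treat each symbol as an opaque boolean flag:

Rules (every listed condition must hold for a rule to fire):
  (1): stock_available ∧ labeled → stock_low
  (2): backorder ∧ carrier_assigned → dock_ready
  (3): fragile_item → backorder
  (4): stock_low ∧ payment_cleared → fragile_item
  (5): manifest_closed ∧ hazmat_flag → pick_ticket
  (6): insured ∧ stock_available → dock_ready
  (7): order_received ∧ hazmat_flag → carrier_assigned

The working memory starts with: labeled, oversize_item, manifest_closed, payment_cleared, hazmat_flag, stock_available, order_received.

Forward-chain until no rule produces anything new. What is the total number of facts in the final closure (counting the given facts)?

13

Round 1 fires (1), (5), (7), giving stock_low, pick_ticket, carrier_assigned.
Round 2 fires (4), giving fragile_item.
Round 3 fires (3), giving backorder.
Round 4 fires (2), giving dock_ready.
Closure: {backorder, carrier_assigned, dock_ready, fragile_item, hazmat_flag, labeled, manifest_closed, order_received, oversize_item, payment_cleared, pick_ticket, stock_available, stock_low} — 13 facts.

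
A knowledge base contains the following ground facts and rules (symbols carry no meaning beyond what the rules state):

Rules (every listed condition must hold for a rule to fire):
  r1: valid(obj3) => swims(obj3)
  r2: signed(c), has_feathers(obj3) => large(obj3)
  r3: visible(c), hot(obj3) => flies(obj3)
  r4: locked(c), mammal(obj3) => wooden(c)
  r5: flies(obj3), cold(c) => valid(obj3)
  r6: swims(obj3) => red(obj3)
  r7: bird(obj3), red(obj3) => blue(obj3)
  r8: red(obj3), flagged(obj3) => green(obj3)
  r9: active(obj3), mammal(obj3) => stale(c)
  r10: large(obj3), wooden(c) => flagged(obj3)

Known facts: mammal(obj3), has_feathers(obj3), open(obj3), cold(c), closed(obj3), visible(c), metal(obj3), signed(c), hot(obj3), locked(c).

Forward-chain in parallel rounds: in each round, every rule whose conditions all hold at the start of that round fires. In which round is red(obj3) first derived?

[1] r2 [signed(c), has_feathers(obj3) => large(obj3)]; r3 [visible(c), hot(obj3) => flies(obj3)]; r4 [locked(c), mammal(obj3) => wooden(c)]. ⇒ new: large(obj3), flies(obj3), wooden(c).
[2] r5 [flies(obj3), cold(c) => valid(obj3)]; r10 [large(obj3), wooden(c) => flagged(obj3)]. ⇒ new: valid(obj3), flagged(obj3).
[3] r1 [valid(obj3) => swims(obj3)]. ⇒ new: swims(obj3).
[4] r6 [swims(obj3) => red(obj3)]. ⇒ new: red(obj3).
red(obj3) first appears in round 4.

4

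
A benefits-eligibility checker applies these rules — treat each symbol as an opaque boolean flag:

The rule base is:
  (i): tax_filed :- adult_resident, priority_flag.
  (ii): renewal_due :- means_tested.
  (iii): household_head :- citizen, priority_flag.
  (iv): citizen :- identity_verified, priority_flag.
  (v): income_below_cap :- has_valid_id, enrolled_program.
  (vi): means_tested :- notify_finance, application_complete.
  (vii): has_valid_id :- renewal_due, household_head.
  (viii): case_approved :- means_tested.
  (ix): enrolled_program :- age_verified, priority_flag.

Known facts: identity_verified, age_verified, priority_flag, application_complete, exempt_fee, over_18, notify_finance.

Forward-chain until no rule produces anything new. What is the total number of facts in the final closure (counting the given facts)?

[1] (iv) [citizen :- identity_verified, priority_flag.]; (vi) [means_tested :- notify_finance, application_complete.]; (ix) [enrolled_program :- age_verified, priority_flag.]. ⇒ new: citizen, means_tested, enrolled_program.
[2] (ii) [renewal_due :- means_tested.]; (iii) [household_head :- citizen, priority_flag.]; (viii) [case_approved :- means_tested.]. ⇒ new: renewal_due, household_head, case_approved.
[3] (vii) [has_valid_id :- renewal_due, household_head.]. ⇒ new: has_valid_id.
[4] (v) [income_below_cap :- has_valid_id, enrolled_program.]. ⇒ new: income_below_cap.
Closure: {age_verified, application_complete, case_approved, citizen, enrolled_program, exempt_fee, has_valid_id, household_head, identity_verified, income_below_cap, means_tested, notify_finance, over_18, priority_flag, renewal_due} — 15 facts.

15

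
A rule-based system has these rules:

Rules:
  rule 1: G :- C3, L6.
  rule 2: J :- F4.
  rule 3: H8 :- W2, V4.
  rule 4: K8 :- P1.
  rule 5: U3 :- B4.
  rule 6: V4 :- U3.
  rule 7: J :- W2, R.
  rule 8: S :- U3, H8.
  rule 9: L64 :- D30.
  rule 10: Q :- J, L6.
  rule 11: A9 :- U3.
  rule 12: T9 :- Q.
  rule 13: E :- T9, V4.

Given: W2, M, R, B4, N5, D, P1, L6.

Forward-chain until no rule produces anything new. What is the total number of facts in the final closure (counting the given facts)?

18

[1] rule 4 [K8 :- P1.]; rule 5 [U3 :- B4.]; rule 7 [J :- W2, R.]. ⇒ new: K8, U3, J.
[2] rule 6 [V4 :- U3.]; rule 10 [Q :- J, L6.]; rule 11 [A9 :- U3.]. ⇒ new: V4, Q, A9.
[3] rule 3 [H8 :- W2, V4.]; rule 12 [T9 :- Q.]. ⇒ new: H8, T9.
[4] rule 8 [S :- U3, H8.]; rule 13 [E :- T9, V4.]. ⇒ new: S, E.
Closure: {A9, B4, D, E, H8, J, K8, L6, M, N5, P1, Q, R, S, T9, U3, V4, W2} — 18 facts.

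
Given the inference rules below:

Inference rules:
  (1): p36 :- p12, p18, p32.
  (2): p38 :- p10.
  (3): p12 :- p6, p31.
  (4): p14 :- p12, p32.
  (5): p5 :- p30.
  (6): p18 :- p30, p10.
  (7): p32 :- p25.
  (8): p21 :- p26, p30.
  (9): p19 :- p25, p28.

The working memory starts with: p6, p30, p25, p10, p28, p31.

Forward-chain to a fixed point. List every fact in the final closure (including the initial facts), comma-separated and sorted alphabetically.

p10, p12, p14, p18, p19, p25, p28, p30, p31, p32, p36, p38, p5, p6

Round 1: (2) [p38 :- p10.]; (3) [p12 :- p6, p31.]; (5) [p5 :- p30.]; (6) [p18 :- p30, p10.]; (7) [p32 :- p25.]; (9) [p19 :- p25, p28.]. New: p38, p12, p5, p18, p32, p19.
Round 2: (1) [p36 :- p12, p18, p32.]; (4) [p14 :- p12, p32.]. New: p36, p14.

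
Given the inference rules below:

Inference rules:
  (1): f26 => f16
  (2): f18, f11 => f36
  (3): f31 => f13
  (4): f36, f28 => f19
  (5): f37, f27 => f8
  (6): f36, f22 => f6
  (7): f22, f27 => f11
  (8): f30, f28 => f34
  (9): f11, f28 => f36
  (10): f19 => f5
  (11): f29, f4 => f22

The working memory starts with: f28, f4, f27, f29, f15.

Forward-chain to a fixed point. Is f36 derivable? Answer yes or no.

yes

[1] (11) [f29, f4 => f22]. ⇒ new: f22.
[2] (7) [f22, f27 => f11]. ⇒ new: f11.
[3] (9) [f11, f28 => f36]. ⇒ new: f36.
[4] (4) [f36, f28 => f19]; (6) [f36, f22 => f6]. ⇒ new: f19, f6.
[5] (10) [f19 => f5]. ⇒ new: f5.
f36 appears in round 3, so it is derivable.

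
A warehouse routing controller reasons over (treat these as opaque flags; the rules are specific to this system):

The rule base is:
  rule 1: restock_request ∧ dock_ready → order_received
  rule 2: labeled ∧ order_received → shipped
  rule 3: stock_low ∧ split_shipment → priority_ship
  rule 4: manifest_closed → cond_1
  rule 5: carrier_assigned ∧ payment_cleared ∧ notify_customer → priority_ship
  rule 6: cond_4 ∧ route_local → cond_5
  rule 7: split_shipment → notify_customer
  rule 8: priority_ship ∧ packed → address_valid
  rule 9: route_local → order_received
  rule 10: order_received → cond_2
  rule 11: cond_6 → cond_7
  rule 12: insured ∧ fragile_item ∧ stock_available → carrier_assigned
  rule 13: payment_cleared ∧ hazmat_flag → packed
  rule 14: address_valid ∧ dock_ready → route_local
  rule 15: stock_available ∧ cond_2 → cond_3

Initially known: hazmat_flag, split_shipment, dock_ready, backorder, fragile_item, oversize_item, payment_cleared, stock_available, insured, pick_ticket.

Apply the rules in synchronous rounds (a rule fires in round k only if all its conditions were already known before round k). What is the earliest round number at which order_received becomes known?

5

[1] rule 7 [split_shipment → notify_customer]; rule 12 [insured ∧ fragile_item ∧ stock_available → carrier_assigned]; rule 13 [payment_cleared ∧ hazmat_flag → packed]. ⇒ new: notify_customer, carrier_assigned, packed.
[2] rule 5 [carrier_assigned ∧ payment_cleared ∧ notify_customer → priority_ship]. ⇒ new: priority_ship.
[3] rule 8 [priority_ship ∧ packed → address_valid]. ⇒ new: address_valid.
[4] rule 14 [address_valid ∧ dock_ready → route_local]. ⇒ new: route_local.
[5] rule 9 [route_local → order_received]. ⇒ new: order_received.
order_received first appears in round 5.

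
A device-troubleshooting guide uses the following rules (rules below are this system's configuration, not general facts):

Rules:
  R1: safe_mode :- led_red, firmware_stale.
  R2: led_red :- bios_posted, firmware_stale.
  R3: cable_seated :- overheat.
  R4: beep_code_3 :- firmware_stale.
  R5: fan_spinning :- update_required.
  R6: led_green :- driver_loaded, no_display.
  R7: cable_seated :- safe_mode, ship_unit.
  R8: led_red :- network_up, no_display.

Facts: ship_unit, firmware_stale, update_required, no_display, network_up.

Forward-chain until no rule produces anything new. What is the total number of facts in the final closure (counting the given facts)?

10

Round 1: R4 [beep_code_3 :- firmware_stale.]; R5 [fan_spinning :- update_required.]; R8 [led_red :- network_up, no_display.]. Adds beep_code_3, fan_spinning, led_red.
Round 2: R1 [safe_mode :- led_red, firmware_stale.]. Adds safe_mode.
Round 3: R7 [cable_seated :- safe_mode, ship_unit.]. Adds cable_seated.
Closure: {beep_code_3, cable_seated, fan_spinning, firmware_stale, led_red, network_up, no_display, safe_mode, ship_unit, update_required} — 10 facts.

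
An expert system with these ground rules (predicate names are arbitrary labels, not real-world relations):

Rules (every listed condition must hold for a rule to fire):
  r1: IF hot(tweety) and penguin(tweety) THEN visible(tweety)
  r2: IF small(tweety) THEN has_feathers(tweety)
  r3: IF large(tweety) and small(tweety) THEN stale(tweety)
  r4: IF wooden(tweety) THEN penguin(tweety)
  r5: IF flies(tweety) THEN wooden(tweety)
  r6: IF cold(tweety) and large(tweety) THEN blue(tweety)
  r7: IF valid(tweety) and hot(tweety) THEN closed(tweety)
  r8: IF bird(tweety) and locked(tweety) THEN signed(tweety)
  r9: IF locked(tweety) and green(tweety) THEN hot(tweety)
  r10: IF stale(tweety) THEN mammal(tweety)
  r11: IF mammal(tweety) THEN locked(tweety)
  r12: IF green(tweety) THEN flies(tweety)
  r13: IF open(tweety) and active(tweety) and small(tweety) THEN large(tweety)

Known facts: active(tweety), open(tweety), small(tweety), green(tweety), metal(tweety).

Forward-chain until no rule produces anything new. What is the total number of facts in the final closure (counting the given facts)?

Round 1 fires r2, r12, r13, giving has_feathers(tweety), flies(tweety), large(tweety).
Round 2 fires r3, r5, giving stale(tweety), wooden(tweety).
Round 3 fires r4, r10, giving penguin(tweety), mammal(tweety).
Round 4 fires r11, giving locked(tweety).
Round 5 fires r9, giving hot(tweety).
Round 6 fires r1, giving visible(tweety).
Closure: {active(tweety), flies(tweety), green(tweety), has_feathers(tweety), hot(tweety), large(tweety), locked(tweety), mammal(tweety), metal(tweety), open(tweety), penguin(tweety), small(tweety), stale(tweety), visible(tweety), wooden(tweety)} — 15 facts.

15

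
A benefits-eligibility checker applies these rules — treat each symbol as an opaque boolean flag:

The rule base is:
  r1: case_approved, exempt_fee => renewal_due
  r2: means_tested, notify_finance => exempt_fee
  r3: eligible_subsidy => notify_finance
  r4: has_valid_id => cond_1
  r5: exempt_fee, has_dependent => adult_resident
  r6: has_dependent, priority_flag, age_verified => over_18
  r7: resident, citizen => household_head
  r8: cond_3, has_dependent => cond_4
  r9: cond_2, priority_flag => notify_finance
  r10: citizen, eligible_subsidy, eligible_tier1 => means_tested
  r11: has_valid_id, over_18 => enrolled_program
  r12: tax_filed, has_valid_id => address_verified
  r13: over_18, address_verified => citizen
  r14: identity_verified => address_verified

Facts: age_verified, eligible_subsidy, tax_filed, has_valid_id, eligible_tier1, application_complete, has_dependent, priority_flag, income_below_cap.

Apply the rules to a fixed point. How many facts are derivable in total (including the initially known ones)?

Round 1: r3 [eligible_subsidy => notify_finance]; r4 [has_valid_id => cond_1]; r6 [has_dependent, priority_flag, age_verified => over_18]; r12 [tax_filed, has_valid_id => address_verified]. Adds notify_finance, cond_1, over_18, address_verified.
Round 2: r11 [has_valid_id, over_18 => enrolled_program]; r13 [over_18, address_verified => citizen]. Adds enrolled_program, citizen.
Round 3: r10 [citizen, eligible_subsidy, eligible_tier1 => means_tested]. Adds means_tested.
Round 4: r2 [means_tested, notify_finance => exempt_fee]. Adds exempt_fee.
Round 5: r5 [exempt_fee, has_dependent => adult_resident]. Adds adult_resident.
Closure: {address_verified, adult_resident, age_verified, application_complete, citizen, cond_1, eligible_subsidy, eligible_tier1, enrolled_program, exempt_fee, has_dependent, has_valid_id, income_below_cap, means_tested, notify_finance, over_18, priority_flag, tax_filed} — 18 facts.

18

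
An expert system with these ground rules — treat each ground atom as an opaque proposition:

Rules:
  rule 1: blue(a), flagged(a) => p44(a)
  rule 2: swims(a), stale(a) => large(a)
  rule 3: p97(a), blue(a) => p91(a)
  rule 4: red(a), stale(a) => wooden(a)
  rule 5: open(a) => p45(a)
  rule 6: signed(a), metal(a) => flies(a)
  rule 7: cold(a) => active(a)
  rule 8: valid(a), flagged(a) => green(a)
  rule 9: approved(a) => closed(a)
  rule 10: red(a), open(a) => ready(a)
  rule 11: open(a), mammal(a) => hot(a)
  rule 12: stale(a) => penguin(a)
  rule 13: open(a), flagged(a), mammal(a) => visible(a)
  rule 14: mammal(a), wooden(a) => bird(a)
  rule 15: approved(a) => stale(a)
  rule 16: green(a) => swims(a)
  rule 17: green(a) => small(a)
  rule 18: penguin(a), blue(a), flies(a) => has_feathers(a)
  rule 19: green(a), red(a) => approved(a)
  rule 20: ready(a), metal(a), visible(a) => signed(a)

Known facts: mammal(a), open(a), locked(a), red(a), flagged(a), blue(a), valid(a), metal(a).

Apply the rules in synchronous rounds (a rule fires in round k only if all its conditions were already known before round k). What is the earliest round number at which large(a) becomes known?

4

Round 1 fires rule 1, rule 5, rule 8, rule 10, rule 11, rule 13, giving p44(a), p45(a), green(a), ready(a), hot(a), visible(a).
Round 2 fires rule 16, rule 17, rule 19, rule 20, giving swims(a), small(a), approved(a), signed(a).
Round 3 fires rule 6, rule 9, rule 15, giving flies(a), closed(a), stale(a).
Round 4 fires rule 2, rule 4, rule 12, giving large(a), wooden(a), penguin(a).
large(a) first appears in round 4.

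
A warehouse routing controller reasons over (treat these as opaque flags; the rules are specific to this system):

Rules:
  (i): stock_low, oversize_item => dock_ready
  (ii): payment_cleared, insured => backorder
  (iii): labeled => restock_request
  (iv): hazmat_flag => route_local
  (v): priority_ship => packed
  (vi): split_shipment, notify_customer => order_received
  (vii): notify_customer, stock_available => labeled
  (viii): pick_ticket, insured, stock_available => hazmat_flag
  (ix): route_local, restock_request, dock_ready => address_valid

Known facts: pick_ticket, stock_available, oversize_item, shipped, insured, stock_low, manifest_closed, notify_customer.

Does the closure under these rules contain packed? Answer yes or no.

no

Round 1 — (i), (vii), (viii), derive dock_ready, labeled, hazmat_flag.
Round 2 — (iii), (iv), derive restock_request, route_local.
Round 3 — (ix), derive address_valid.
Fixed point reached. packed is concluded only by (v); (v) needs priority_ship (never derived).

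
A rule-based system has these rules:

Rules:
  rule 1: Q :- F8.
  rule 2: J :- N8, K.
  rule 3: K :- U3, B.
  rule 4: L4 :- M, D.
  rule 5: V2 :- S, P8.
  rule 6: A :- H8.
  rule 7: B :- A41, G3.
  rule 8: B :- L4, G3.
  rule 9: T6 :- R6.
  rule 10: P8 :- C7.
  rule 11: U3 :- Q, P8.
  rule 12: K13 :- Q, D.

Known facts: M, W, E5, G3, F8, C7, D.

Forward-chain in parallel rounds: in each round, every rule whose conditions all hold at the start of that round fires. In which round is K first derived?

Round 1: rule 1 [Q :- F8.]; rule 4 [L4 :- M, D.]; rule 10 [P8 :- C7.]. Adds Q, L4, P8.
Round 2: rule 8 [B :- L4, G3.]; rule 11 [U3 :- Q, P8.]; rule 12 [K13 :- Q, D.]. Adds B, U3, K13.
Round 3: rule 3 [K :- U3, B.]. Adds K.
K first appears in round 3.

3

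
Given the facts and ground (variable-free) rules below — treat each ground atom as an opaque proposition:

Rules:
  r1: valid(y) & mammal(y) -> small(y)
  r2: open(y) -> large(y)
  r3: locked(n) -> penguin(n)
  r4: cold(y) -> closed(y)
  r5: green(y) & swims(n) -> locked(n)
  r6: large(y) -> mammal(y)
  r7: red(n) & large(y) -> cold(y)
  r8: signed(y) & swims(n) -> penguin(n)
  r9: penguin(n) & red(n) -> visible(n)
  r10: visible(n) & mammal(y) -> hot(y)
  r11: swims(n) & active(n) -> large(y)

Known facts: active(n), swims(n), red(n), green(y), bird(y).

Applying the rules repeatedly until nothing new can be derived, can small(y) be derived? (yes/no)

Round 1 fires r5, r11, giving locked(n), large(y).
Round 2 fires r3, r6, r7, giving penguin(n), mammal(y), cold(y).
Round 3 fires r4, r9, giving closed(y), visible(n).
Round 4 fires r10, giving hot(y).
Fixed point reached. small(y) is concluded only by r1; r1 needs valid(y) (never derived).

no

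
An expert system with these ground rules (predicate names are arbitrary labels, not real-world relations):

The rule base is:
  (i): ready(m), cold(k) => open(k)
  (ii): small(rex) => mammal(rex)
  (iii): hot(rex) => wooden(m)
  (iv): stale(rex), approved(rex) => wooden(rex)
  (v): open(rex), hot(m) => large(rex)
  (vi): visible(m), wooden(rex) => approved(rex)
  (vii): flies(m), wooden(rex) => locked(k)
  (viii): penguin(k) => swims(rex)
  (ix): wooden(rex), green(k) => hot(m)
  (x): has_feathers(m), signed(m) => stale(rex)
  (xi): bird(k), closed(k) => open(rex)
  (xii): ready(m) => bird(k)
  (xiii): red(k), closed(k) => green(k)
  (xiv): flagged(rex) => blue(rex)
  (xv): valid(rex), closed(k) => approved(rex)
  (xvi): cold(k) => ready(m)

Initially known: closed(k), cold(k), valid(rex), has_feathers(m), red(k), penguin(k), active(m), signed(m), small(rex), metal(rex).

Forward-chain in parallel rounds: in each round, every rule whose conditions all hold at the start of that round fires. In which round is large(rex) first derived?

Round 1 fires (ii), (viii), (x), (xiii), (xv), (xvi), giving mammal(rex), swims(rex), stale(rex), green(k), approved(rex), ready(m).
Round 2 fires (i), (iv), (xii), giving open(k), wooden(rex), bird(k).
Round 3 fires (ix), (xi), giving hot(m), open(rex).
Round 4 fires (v), giving large(rex).
large(rex) first appears in round 4.

4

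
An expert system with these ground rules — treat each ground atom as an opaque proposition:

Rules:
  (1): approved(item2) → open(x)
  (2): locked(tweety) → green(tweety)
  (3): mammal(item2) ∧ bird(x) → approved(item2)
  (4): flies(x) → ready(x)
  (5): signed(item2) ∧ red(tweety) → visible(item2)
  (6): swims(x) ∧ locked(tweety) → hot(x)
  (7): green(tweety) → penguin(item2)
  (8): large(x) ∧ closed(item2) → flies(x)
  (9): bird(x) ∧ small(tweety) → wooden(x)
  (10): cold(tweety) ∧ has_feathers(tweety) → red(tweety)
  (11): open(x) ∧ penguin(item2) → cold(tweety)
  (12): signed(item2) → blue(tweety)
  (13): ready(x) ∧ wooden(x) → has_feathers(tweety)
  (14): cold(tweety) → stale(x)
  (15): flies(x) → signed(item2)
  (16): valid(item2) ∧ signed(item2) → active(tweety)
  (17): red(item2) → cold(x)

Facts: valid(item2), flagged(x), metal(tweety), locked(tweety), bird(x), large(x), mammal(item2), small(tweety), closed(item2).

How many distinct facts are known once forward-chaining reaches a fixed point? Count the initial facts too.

Round 1: (2) [locked(tweety) → green(tweety)]; (3) [mammal(item2) ∧ bird(x) → approved(item2)]; (8) [large(x) ∧ closed(item2) → flies(x)]; (9) [bird(x) ∧ small(tweety) → wooden(x)]. Adds green(tweety), approved(item2), flies(x), wooden(x).
Round 2: (1) [approved(item2) → open(x)]; (4) [flies(x) → ready(x)]; (7) [green(tweety) → penguin(item2)]; (15) [flies(x) → signed(item2)]. Adds open(x), ready(x), penguin(item2), signed(item2).
Round 3: (11) [open(x) ∧ penguin(item2) → cold(tweety)]; (12) [signed(item2) → blue(tweety)]; (13) [ready(x) ∧ wooden(x) → has_feathers(tweety)]; (16) [valid(item2) ∧ signed(item2) → active(tweety)]. Adds cold(tweety), blue(tweety), has_feathers(tweety), active(tweety).
Round 4: (10) [cold(tweety) ∧ has_feathers(tweety) → red(tweety)]; (14) [cold(tweety) → stale(x)]. Adds red(tweety), stale(x).
Round 5: (5) [signed(item2) ∧ red(tweety) → visible(item2)]. Adds visible(item2).
Closure: {active(tweety), approved(item2), bird(x), blue(tweety), closed(item2), cold(tweety), flagged(x), flies(x), green(tweety), has_feathers(tweety), large(x), locked(tweety), mammal(item2), metal(tweety), open(x), penguin(item2), ready(x), red(tweety), signed(item2), small(tweety), stale(x), valid(item2), visible(item2), wooden(x)} — 24 facts.

24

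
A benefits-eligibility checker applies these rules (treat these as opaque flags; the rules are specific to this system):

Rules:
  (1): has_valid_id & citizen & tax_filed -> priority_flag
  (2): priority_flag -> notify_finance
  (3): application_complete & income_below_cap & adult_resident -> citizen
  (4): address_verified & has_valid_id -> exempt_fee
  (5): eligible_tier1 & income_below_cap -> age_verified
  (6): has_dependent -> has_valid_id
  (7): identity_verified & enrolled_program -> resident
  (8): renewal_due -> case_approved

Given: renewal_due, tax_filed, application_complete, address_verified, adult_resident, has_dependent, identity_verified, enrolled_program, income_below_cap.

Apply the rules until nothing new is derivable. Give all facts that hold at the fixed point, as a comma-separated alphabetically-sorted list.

[1] (3) [application_complete & income_below_cap & adult_resident -> citizen]; (6) [has_dependent -> has_valid_id]; (7) [identity_verified & enrolled_program -> resident]; (8) [renewal_due -> case_approved]. ⇒ new: citizen, has_valid_id, resident, case_approved.
[2] (1) [has_valid_id & citizen & tax_filed -> priority_flag]; (4) [address_verified & has_valid_id -> exempt_fee]. ⇒ new: priority_flag, exempt_fee.
[3] (2) [priority_flag -> notify_finance]. ⇒ new: notify_finance.

address_verified, adult_resident, application_complete, case_approved, citizen, enrolled_program, exempt_fee, has_dependent, has_valid_id, identity_verified, income_below_cap, notify_finance, priority_flag, renewal_due, resident, tax_filed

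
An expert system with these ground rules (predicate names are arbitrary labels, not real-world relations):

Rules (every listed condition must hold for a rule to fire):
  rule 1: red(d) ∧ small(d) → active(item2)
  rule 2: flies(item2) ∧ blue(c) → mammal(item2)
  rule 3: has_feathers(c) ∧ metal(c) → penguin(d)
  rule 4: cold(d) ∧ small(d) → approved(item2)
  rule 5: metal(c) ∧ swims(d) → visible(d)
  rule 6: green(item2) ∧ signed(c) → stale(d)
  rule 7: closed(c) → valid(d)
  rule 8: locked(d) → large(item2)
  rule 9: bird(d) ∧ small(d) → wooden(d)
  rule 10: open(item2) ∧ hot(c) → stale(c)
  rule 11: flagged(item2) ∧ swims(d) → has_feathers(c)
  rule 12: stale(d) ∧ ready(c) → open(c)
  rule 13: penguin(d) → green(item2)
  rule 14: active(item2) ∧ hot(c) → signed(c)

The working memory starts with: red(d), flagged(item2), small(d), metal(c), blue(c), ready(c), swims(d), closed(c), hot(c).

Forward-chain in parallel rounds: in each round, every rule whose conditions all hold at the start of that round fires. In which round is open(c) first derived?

Round 1: rule 1 [red(d) ∧ small(d) → active(item2)]; rule 5 [metal(c) ∧ swims(d) → visible(d)]; rule 7 [closed(c) → valid(d)]; rule 11 [flagged(item2) ∧ swims(d) → has_feathers(c)]. Adds active(item2), visible(d), valid(d), has_feathers(c).
Round 2: rule 3 [has_feathers(c) ∧ metal(c) → penguin(d)]; rule 14 [active(item2) ∧ hot(c) → signed(c)]. Adds penguin(d), signed(c).
Round 3: rule 13 [penguin(d) → green(item2)]. Adds green(item2).
Round 4: rule 6 [green(item2) ∧ signed(c) → stale(d)]. Adds stale(d).
Round 5: rule 12 [stale(d) ∧ ready(c) → open(c)]. Adds open(c).
open(c) first appears in round 5.

5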